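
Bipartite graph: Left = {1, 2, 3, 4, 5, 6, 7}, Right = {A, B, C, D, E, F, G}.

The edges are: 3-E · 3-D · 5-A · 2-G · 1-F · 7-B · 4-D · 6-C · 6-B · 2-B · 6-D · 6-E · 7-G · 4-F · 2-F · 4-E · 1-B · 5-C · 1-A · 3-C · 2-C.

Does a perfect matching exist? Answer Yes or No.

One maximum matching: 1–F, 2–G, 3–C, 4–D, 5–A, 6–E, 7–B.
Every left vertex is matched, so this is a perfect matching.

Yes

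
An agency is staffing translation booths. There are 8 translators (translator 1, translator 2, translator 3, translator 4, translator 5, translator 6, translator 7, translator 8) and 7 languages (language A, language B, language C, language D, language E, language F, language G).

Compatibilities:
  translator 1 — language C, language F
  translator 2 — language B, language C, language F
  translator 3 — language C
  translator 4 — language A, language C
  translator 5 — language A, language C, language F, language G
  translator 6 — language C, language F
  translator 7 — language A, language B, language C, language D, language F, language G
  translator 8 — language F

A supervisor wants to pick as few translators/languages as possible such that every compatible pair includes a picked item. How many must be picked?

6

A maximum matching has 6 edges (e.g. translator 1–language F, translator 2–language B, translator 3–language C, translator 4–language A, translator 5–language G, translator 7–language D).
By König's theorem the minimum vertex cover has the same size. One such cover is {translator 2, translator 4, translator 5, translator 7, language C, language F}.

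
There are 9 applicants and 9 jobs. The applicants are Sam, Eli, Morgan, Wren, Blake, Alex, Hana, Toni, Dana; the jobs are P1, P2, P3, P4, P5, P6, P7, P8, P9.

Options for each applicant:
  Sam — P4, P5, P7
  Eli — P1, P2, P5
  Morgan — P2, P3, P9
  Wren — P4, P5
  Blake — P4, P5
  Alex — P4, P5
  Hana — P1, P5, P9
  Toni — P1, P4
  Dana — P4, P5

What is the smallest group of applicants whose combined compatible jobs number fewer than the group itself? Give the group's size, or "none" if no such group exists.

Take S = {Wren, Blake, Alex}. Its neighbourhood is {P4, P5}, so |N(S)| = 2 < |S| = 3.
Every subset of size less than 3 has at least as many neighbours as members, so 3 is the minimum.

3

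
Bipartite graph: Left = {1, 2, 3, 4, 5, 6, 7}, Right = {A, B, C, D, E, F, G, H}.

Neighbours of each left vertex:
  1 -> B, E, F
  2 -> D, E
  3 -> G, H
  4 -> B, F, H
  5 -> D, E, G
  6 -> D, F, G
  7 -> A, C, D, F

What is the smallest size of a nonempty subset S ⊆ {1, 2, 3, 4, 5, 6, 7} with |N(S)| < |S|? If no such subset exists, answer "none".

none

A matching saturating every left vertex exists, for instance 1→E, 2→D, 3→H, 4→B, 5→G, 6→F, 7→C.
By Hall's marriage theorem, this means |N(S)| ≥ |S| for every subset S, so no violating subset exists.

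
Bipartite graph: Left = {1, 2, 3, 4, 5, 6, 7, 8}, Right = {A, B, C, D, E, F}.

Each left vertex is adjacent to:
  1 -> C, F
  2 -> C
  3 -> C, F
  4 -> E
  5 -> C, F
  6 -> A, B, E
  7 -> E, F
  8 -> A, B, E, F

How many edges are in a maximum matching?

One maximum matching: 1–F, 2–C, 4–E, 6–A, 8–B.
The set {1, 2, 3, 4, 5, 7} has only 3 neighbours ({C, E, F}), so by Hall's theorem at most 5 of the 8 left vertices can be matched.

5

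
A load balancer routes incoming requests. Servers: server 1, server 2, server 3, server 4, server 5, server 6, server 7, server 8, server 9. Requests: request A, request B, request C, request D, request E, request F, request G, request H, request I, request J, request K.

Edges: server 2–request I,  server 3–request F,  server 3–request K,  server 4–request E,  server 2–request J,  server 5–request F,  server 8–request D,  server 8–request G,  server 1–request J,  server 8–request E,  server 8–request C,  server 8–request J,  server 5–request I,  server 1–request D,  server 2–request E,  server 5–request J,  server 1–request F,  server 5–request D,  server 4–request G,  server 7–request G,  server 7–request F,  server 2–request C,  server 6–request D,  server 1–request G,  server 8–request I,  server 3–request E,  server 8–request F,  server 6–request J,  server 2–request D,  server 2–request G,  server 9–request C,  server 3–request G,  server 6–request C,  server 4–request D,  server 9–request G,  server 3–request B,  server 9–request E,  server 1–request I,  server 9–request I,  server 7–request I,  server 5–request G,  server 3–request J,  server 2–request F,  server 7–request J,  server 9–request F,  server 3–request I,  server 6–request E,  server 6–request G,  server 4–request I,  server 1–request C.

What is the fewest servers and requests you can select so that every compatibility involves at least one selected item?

8

{server 3, request C, request D, request E, request F, request G, request I, request J} is a vertex cover of size 8: every edge has an endpoint in this set.
No smaller cover exists because server 1–request F, server 2–request I, server 3–request K, server 4–request G, server 5–request D, server 6–request C, server 7–request J, server 8–request E is a matching of size 8, and a cover must include an endpoint of each of these disjoint edges (König's theorem).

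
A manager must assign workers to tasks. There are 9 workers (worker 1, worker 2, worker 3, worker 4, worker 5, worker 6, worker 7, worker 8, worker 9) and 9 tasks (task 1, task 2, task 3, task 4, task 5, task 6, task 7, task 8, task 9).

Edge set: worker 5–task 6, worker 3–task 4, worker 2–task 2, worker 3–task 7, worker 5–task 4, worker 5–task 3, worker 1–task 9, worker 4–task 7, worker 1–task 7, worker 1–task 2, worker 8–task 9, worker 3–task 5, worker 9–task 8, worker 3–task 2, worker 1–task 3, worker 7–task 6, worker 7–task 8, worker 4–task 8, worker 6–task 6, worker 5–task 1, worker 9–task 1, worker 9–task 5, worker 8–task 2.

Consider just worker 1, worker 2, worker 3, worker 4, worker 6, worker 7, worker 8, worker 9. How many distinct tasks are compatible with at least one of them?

The union of neighbours of {worker 1, worker 2, worker 3, worker 4, worker 6, worker 7, worker 8, worker 9} is {task 1, task 2, task 3, task 4, task 5, task 6, task 7, task 8, task 9}, which has 9 elements.
Since |N(S)| = 9 ≥ |S| = 8, Hall's condition holds for this subset.

9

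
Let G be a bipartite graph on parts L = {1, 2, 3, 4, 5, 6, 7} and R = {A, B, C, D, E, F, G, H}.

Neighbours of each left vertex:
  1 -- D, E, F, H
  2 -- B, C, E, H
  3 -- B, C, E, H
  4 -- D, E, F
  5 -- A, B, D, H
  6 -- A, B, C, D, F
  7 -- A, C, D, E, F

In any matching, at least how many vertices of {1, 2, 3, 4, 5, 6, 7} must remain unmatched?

0

A valid assignment of size 7: 1→F, 2→C, 3→H, 4→E, 5→D, 6→B, 7→A.
All 7 left vertices are matched, so no larger matching exists.
That matches 7 of the 7, leaving 0 unmatched; no matching can do better.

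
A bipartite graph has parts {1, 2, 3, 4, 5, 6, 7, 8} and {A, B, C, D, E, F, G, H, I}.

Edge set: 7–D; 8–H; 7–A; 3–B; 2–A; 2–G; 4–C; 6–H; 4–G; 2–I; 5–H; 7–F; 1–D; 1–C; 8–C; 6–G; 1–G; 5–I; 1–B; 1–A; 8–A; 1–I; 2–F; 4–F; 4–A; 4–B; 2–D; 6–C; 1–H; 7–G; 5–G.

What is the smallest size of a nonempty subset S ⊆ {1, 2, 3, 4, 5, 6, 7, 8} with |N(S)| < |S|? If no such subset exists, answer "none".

none

A matching saturating every left vertex exists, for instance 1→H, 2→A, 3→B, 4→F, 5→I, 6→G, 7→D, 8→C.
By Hall's marriage theorem, this means |N(S)| ≥ |S| for every subset S, so no violating subset exists.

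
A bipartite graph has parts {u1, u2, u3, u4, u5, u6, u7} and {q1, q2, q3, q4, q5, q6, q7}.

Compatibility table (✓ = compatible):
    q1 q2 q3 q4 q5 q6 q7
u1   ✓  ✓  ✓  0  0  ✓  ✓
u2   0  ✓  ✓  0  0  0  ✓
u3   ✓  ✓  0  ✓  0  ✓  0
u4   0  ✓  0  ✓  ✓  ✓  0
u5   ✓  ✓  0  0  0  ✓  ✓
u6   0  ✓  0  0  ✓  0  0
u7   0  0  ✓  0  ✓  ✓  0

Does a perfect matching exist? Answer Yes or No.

A valid assignment of size 7: u1→q1, u2→q3, u3→q4, u4→q2, u5→q7, u6→q5, u7→q6.
All 7 left vertices are covered.

Yes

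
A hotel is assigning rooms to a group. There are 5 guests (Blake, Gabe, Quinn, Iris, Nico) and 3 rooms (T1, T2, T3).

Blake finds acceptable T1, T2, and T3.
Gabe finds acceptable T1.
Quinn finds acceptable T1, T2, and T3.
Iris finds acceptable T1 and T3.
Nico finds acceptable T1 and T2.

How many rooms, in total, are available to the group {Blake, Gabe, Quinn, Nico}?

The union of neighbours of {Blake, Gabe, Quinn, Nico} is {T1, T2, T3}, which has 3 elements.
Since |N(S)| = 3 < |S| = 4, Hall's condition fails for this subset.

3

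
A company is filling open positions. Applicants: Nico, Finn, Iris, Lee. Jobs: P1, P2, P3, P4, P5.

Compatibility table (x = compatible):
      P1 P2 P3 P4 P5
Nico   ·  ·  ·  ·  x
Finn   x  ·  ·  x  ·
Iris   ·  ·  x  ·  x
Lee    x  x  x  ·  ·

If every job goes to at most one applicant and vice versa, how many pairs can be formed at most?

For example, pair Nico–P5, Finn–P4, Iris–P3, Lee–P1.
This saturates every applicant, so 4 is the maximum.

4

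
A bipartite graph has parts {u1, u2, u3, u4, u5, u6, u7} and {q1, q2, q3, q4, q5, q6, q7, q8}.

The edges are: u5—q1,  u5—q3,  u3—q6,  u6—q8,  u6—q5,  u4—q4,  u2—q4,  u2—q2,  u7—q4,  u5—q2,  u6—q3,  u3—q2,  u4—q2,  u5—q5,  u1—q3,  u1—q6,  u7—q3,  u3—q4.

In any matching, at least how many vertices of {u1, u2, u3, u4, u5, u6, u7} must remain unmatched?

1

A valid assignment of size 6: u1→q3, u2→q4, u3→q6, u4→q2, u5→q5, u6→q8.
The set {u1, u2, u3, u4, u7} has only 4 neighbours ({q2, q3, q4, q6}), so by Hall's theorem at most 6 of the 7 left vertices can be matched.
That matches 6 of the 7, leaving 1 unmatched; no matching can do better.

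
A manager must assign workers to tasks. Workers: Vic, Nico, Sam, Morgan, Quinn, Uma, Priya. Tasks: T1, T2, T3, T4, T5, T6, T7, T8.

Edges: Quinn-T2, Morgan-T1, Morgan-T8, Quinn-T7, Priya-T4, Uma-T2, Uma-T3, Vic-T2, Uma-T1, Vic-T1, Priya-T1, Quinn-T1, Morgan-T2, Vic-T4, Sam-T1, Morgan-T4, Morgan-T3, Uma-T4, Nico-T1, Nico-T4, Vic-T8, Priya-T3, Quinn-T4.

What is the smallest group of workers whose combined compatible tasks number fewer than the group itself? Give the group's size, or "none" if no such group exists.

Take S = {Vic, Nico, Sam, Morgan, Uma, Priya}. Its neighbourhood is {T1, T2, T3, T4, T8}, so |N(S)| = 5 < |S| = 6.
Every subset of size less than 6 has at least as many neighbours as members, so 6 is the minimum.

6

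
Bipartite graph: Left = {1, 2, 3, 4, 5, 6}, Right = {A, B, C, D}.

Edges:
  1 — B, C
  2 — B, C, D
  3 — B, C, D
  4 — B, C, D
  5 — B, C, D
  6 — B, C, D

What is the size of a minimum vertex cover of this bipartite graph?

{B, C, D} is a vertex cover of size 3: every edge has an endpoint in this set.
No smaller cover exists because 1–C, 2–D, 3–B is a matching of size 3, and a cover must include an endpoint of each of these disjoint edges (König's theorem).

3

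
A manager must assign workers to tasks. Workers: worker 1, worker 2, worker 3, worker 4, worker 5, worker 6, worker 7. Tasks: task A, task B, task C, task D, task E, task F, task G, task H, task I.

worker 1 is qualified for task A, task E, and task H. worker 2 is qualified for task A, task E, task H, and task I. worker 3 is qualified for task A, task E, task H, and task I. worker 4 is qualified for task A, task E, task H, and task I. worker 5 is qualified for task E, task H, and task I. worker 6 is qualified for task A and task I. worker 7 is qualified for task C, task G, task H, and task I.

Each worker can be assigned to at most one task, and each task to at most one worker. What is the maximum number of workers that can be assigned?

A valid assignment of size 5: worker 1→task H, worker 2→task A, worker 3→task I, worker 4→task E, worker 7→task G.
The set {worker 1, worker 2, worker 3, worker 4, worker 5, worker 6} has only 4 neighbours ({task A, task E, task H, task I}), so by Hall's theorem at most 5 of the 7 workers can be matched.

5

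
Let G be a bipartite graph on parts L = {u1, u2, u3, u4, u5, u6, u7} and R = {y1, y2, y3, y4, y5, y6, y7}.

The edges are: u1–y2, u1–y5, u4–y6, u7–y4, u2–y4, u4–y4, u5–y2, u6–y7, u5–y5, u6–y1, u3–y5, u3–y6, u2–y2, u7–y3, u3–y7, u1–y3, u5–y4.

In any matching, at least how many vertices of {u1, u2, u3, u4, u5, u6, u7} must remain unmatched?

For example, pair u1-y2, u2-y4, u3-y7, u4-y6, u5-y5, u6-y1, u7-y3.
All 7 left vertices are matched, so no larger matching exists.
That matches 7 of the 7, leaving 0 unmatched; no matching can do better.

0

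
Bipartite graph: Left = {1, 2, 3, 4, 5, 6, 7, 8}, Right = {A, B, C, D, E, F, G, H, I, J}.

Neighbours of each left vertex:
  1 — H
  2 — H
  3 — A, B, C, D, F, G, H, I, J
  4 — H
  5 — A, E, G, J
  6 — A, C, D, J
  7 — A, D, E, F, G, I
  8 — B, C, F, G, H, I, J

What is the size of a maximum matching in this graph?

One maximum matching: 1–H, 3–G, 5–E, 6–C, 7–A, 8–J.
The set {1, 2, 4} has only 1 neighbour ({H}), so by Hall's theorem at most 6 of the 8 left vertices can be matched.

6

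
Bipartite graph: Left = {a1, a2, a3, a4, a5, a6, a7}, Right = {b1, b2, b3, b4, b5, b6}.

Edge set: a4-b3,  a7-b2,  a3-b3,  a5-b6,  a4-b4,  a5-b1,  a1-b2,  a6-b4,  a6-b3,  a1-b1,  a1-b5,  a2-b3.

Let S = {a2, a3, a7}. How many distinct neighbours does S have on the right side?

2

The union of neighbours of {a2, a3, a7} is {b2, b3}, which has 2 elements.
Since |N(S)| = 2 < |S| = 3, Hall's condition fails for this subset.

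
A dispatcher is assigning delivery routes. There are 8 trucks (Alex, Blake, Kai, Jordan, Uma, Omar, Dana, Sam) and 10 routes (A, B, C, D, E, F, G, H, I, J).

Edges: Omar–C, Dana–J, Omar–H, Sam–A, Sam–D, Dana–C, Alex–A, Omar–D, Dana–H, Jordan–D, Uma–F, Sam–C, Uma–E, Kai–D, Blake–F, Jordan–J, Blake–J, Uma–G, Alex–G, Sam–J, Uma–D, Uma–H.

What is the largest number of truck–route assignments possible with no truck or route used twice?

8

A valid assignment of size 8: Alex→G, Blake→F, Kai→D, Jordan→J, Uma→E, Omar→H, Dana→C, Sam→A.
All 8 trucks are matched, so no larger matching exists.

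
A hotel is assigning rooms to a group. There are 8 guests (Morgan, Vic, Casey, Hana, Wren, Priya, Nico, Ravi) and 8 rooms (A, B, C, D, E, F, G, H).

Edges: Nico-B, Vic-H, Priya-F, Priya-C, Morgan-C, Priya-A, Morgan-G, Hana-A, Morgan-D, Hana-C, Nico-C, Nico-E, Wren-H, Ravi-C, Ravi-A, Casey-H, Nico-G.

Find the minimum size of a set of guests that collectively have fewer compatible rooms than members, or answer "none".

Take S = {Vic, Casey}. Its neighbourhood is {H}, so |N(S)| = 1 < |S| = 2.
No single vertex violates Hall's condition since each has at least one neighbour, so 2 is the minimum.

2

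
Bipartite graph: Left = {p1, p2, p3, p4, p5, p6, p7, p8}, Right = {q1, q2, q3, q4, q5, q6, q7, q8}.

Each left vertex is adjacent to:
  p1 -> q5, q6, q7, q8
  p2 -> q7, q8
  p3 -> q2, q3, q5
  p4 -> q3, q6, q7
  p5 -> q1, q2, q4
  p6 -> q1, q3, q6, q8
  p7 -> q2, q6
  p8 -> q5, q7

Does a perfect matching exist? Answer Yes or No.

Yes

One maximum matching: p1→q5, p2→q8, p3→q2, p4→q3, p5→q4, p6→q1, p7→q6, p8→q7.
Every left vertex is matched, so this is a perfect matching.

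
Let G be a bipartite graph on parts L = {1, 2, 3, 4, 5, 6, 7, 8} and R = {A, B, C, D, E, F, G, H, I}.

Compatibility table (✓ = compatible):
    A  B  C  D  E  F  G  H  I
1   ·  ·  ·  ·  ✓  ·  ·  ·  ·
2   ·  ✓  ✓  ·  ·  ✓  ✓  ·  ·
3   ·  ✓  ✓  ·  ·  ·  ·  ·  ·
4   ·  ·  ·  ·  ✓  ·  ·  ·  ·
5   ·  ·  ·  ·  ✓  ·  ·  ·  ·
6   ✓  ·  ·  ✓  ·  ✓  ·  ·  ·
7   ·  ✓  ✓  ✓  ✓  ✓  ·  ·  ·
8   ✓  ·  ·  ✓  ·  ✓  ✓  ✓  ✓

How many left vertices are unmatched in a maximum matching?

2

A valid assignment of size 6: 1→E, 2→F, 3→C, 6→D, 7→B, 8→G.
The set {1, 4, 5} has only 1 neighbour ({E}), so by Hall's theorem at most 6 of the 8 left vertices can be matched.
That matches 6 of the 8, leaving 2 unmatched; no matching can do better.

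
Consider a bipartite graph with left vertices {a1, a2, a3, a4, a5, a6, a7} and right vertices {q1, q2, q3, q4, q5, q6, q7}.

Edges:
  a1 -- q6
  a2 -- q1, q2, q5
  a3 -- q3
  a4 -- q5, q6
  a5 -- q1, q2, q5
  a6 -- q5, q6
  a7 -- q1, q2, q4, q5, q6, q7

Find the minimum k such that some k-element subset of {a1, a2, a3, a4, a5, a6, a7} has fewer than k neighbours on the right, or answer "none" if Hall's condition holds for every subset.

3

Take S = {a1, a4, a6}. Its neighbourhood is {q5, q6}, so |N(S)| = 2 < |S| = 3.
Every subset of size less than 3 has at least as many neighbours as members, so 3 is the minimum.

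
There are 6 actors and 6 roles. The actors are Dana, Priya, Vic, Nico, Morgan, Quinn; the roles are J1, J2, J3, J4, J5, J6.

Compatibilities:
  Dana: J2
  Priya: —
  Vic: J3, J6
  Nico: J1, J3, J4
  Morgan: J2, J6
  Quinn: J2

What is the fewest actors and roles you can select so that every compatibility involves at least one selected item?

The 4 edges Dana–J2, Vic–J3, Nico–J1, Morgan–J6 form a matching, so any vertex cover needs at least 4 vertices (one per matched edge).
Conversely {Vic, Nico, Morgan, J2} meets every edge and has exactly 4 vertices, so 4 is optimal.

4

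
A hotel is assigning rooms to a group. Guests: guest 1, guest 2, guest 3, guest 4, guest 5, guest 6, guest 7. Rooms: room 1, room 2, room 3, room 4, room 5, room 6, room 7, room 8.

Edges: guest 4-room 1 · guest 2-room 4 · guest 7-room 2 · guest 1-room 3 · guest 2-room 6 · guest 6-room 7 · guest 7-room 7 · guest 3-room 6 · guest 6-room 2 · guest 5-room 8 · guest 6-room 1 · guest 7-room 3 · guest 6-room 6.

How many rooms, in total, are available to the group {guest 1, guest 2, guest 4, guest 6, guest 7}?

The union of neighbours of {guest 1, guest 2, guest 4, guest 6, guest 7} is {room 1, room 2, room 3, room 4, room 6, room 7}, which has 6 elements.
Since |N(S)| = 6 ≥ |S| = 5, Hall's condition holds for this subset.

6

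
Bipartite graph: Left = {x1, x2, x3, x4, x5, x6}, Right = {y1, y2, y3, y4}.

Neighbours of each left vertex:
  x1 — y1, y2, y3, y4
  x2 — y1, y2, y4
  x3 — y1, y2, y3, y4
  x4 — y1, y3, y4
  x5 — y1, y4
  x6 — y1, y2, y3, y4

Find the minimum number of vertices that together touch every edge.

The 4 edges x1–y2, x2–y4, x3–y1, x4–y3 form a matching, so any vertex cover needs at least 4 vertices (one per matched edge).
Conversely {y1, y2, y3, y4} meets every edge and has exactly 4 vertices, so 4 is optimal.

4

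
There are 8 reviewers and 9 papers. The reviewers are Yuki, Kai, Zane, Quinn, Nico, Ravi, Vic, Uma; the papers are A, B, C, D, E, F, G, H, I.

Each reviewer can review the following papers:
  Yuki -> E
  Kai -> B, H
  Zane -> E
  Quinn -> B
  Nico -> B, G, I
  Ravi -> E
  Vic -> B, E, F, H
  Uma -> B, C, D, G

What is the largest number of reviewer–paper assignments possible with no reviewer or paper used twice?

For example, pair Yuki→E, Kai→H, Quinn→B, Nico→I, Vic→F, Uma→G.
The set {Yuki, Zane, Ravi} has only 1 neighbour ({E}), so by Hall's theorem at most 6 of the 8 reviewers can be matched.

6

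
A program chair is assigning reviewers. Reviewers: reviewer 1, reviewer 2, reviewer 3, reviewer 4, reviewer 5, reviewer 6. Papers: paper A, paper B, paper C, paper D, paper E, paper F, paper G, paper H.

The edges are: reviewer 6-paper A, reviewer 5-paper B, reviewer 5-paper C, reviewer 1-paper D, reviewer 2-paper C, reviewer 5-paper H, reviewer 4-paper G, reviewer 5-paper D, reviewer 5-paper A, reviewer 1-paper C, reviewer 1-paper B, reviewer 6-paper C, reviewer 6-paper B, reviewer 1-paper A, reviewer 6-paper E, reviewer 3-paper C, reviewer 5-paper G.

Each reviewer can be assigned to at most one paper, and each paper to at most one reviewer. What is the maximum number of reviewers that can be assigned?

One maximum matching: reviewer 1–paper D, reviewer 2–paper C, reviewer 4–paper G, reviewer 5–paper B, reviewer 6–paper E.
The set {reviewer 2, reviewer 3} has only 1 neighbour ({paper C}), so by Hall's theorem at most 5 of the 6 reviewers can be matched.

5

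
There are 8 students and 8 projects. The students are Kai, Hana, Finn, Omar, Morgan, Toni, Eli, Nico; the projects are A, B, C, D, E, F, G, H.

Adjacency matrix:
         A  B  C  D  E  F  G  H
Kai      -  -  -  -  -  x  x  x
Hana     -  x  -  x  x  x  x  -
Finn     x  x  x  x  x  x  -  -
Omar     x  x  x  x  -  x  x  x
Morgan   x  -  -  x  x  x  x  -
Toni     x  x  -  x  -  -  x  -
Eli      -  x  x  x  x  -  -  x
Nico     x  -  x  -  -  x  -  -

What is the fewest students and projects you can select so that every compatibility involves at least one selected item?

The 8 edges Kai–G, Hana–B, Finn–E, Omar–C, Morgan–A, Toni–D, Eli–H, Nico–F form a matching, so any vertex cover needs at least 8 vertices (one per matched edge).
Conversely {Kai, Hana, Finn, Omar, Morgan, Toni, Eli, Nico} meets every edge and has exactly 8 vertices, so 8 is optimal.

8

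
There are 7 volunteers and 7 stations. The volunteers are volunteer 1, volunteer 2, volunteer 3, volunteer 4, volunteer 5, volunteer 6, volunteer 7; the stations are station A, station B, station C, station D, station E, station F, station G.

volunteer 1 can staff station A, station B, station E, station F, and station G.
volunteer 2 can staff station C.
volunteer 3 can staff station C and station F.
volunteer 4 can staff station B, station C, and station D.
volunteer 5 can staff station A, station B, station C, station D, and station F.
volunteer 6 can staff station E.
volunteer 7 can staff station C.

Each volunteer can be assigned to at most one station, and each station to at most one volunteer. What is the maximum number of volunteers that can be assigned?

One maximum matching: volunteer 1–station G, volunteer 2–station C, volunteer 3–station F, volunteer 4–station D, volunteer 5–station B, volunteer 6–station E.
The set {volunteer 2, volunteer 7} has only 1 neighbour ({station C}), so by Hall's theorem at most 6 of the 7 volunteers can be matched.

6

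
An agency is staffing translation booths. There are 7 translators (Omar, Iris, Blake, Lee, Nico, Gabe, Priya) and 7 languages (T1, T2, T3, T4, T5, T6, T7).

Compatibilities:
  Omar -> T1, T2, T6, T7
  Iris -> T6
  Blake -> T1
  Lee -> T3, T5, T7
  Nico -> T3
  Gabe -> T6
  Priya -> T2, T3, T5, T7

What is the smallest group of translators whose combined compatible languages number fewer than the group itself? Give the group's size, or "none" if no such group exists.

2

Take S = {Iris, Gabe}. Its neighbourhood is {T6}, so |N(S)| = 1 < |S| = 2.
No single vertex violates Hall's condition since each has at least one neighbour, so 2 is the minimum.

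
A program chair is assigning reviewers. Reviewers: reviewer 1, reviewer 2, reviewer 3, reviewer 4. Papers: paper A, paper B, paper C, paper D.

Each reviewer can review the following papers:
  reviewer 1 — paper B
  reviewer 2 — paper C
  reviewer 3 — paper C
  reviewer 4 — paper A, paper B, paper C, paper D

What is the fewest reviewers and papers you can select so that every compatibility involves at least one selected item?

A maximum matching has 3 edges (e.g. reviewer 1–paper B, reviewer 2–paper C, reviewer 4–paper D).
By König's theorem the minimum vertex cover has the same size. One such cover is {reviewer 1, reviewer 4, paper C}.

3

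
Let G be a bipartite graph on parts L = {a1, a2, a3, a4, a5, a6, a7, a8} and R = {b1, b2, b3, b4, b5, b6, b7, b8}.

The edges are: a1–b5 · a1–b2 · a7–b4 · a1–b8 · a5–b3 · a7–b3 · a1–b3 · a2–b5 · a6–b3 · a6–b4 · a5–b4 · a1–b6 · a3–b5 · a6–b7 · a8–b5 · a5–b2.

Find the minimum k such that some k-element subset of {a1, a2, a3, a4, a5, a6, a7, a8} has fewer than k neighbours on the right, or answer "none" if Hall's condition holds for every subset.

Take S = {a4}. Its neighbourhood is {}, so |N(S)| = 0 < |S| = 1.

1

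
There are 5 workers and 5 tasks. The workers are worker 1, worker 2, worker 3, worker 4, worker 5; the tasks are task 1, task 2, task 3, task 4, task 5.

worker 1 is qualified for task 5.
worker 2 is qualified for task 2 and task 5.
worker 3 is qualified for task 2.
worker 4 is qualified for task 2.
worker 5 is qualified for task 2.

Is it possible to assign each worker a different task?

The set {worker 1, worker 2, worker 3, worker 4, worker 5} has only 2 neighbours ({task 2, task 5}), so by Hall's theorem at most 2 of the 5 workers can be matched.
Hence no matching covers every worker.

No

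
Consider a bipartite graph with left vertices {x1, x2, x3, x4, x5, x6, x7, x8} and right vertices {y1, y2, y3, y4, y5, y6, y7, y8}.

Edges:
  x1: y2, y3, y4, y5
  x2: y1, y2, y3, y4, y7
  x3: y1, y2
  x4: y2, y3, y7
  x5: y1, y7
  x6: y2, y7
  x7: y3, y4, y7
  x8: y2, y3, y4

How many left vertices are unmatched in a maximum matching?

2

For example, pair x1-y5, x2-y4, x3-y2, x4-y3, x5-y1, x6-y7.
The set {x2, x3, x4, x5, x6, x7, x8} has only 5 neighbours ({y1, y2, y3, y4, y7}), so by Hall's theorem at most 6 of the 8 left vertices can be matched.
That matches 6 of the 8, leaving 2 unmatched; no matching can do better.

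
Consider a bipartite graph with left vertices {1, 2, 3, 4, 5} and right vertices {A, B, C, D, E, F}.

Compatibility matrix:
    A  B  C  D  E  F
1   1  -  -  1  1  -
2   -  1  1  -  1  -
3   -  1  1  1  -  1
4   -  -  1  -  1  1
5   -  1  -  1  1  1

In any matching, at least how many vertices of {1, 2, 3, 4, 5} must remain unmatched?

0

For example, pair 1–D, 2–E, 3–F, 4–C, 5–B.
All 5 left vertices are matched, so no larger matching exists.
That matches 5 of the 5, leaving 0 unmatched; no matching can do better.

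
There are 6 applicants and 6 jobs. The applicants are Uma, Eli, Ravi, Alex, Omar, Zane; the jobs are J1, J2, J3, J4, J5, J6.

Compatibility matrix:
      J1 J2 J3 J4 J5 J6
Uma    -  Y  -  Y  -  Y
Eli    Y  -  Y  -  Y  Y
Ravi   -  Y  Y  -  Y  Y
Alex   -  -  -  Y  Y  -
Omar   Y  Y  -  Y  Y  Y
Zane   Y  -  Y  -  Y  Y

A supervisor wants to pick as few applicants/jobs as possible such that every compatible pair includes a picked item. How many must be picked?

6

A maximum matching has 6 edges (e.g. Uma–J2, Eli–J1, Ravi–J5, Alex–J4, Omar–J6, Zane–J3).
By König's theorem the minimum vertex cover has the same size. One such cover is {Uma, Eli, Ravi, Alex, Omar, Zane}.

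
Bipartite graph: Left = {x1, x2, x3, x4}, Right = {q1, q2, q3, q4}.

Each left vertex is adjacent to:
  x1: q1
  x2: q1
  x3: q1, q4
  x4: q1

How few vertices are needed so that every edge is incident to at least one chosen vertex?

2

The 2 edges x1–q1, x3–q4 form a matching, so any vertex cover needs at least 2 vertices (one per matched edge).
Conversely {x3, q1} meets every edge and has exactly 2 vertices, so 2 is optimal.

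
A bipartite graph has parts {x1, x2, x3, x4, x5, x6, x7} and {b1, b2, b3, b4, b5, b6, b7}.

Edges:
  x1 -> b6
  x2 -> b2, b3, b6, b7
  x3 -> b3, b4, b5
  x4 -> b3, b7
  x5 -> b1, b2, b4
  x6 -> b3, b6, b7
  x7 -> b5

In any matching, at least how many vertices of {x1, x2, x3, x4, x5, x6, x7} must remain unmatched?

One maximum matching: x1-b6, x2-b2, x3-b4, x4-b7, x5-b1, x6-b3, x7-b5.
All 7 left vertices are matched, so no larger matching exists.
That matches 7 of the 7, leaving 0 unmatched; no matching can do better.

0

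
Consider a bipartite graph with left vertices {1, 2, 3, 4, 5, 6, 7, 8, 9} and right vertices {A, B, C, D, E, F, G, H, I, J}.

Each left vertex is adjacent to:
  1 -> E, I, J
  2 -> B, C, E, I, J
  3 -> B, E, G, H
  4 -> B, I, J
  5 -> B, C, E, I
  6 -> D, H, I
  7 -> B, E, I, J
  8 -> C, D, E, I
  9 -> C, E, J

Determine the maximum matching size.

8

For example, pair 1→J, 2→C, 3→G, 4→I, 5→E, 6→H, 7→B, 8→D.
The set {1, 2, 4, 5, 7, 9} has only 5 neighbours ({B, C, E, I, J}), so by Hall's theorem at most 8 of the 9 left vertices can be matched.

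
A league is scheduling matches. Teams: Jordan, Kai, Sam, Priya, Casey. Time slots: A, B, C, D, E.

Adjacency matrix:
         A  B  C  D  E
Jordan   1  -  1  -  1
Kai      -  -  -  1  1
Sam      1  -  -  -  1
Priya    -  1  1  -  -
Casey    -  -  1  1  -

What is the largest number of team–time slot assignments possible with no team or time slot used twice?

5

For example, pair Jordan-E, Kai-D, Sam-A, Priya-B, Casey-C.
All 5 teams are matched, so no larger matching exists.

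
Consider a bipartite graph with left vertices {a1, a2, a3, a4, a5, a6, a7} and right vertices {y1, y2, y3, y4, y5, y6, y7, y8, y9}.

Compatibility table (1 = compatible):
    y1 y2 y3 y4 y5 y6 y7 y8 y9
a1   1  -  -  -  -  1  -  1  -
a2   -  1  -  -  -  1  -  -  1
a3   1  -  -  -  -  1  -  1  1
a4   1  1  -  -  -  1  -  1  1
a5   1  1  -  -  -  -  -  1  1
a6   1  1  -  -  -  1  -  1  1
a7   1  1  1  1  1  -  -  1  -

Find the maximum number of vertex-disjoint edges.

6

One maximum matching: a1-y6, a2-y2, a3-y8, a4-y9, a5-y1, a7-y4.
The set {a1, a2, a3, a4, a5, a6} has only 5 neighbours ({y1, y2, y6, y8, y9}), so by Hall's theorem at most 6 of the 7 left vertices can be matched.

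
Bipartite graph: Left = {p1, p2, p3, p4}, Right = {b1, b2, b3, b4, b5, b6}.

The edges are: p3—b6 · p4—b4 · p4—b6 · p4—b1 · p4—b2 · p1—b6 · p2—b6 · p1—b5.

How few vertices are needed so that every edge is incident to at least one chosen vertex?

3

A maximum matching has 3 edges (e.g. p1–b5, p2–b6, p4–b4).
By König's theorem the minimum vertex cover has the same size. One such cover is {p1, p4, b6}.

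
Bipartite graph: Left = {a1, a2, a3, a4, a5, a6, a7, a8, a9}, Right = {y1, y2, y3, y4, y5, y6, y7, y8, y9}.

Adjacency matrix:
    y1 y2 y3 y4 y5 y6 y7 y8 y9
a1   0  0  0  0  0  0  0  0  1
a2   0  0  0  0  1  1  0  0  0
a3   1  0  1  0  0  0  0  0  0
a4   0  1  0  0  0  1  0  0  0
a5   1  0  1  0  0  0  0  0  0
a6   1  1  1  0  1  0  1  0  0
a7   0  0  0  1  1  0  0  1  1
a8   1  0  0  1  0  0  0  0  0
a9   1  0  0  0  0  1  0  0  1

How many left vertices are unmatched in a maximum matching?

One maximum matching: a1-y9, a2-y5, a3-y1, a4-y2, a5-y3, a6-y7, a7-y8, a8-y4, a9-y6.
All 9 left vertices are matched, so no larger matching exists.
That matches 9 of the 9, leaving 0 unmatched; no matching can do better.

0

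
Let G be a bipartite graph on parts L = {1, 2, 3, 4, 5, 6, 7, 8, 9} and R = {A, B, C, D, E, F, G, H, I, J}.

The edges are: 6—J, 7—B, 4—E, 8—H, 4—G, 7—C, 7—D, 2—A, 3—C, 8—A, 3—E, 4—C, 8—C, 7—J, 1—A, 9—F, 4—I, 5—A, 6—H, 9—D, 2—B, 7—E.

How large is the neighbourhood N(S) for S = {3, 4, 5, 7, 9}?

The union of neighbours of {3, 4, 5, 7, 9} is {A, B, C, D, E, F, G, I, J}, which has 9 elements.
Since |N(S)| = 9 ≥ |S| = 5, Hall's condition holds for this subset.

9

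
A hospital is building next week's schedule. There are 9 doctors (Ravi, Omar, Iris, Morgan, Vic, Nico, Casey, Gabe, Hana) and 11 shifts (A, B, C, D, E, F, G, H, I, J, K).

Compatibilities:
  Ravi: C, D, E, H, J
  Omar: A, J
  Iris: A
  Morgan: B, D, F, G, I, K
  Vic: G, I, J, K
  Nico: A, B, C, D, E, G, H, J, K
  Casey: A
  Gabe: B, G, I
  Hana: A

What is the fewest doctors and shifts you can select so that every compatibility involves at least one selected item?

The 7 edges Ravi–E, Omar–J, Iris–A, Morgan–K, Vic–I, Nico–G, Gabe–B form a matching, so any vertex cover needs at least 7 vertices (one per matched edge).
Conversely {Ravi, Omar, Morgan, Vic, Nico, Gabe, A} meets every edge and has exactly 7 vertices, so 7 is optimal.

7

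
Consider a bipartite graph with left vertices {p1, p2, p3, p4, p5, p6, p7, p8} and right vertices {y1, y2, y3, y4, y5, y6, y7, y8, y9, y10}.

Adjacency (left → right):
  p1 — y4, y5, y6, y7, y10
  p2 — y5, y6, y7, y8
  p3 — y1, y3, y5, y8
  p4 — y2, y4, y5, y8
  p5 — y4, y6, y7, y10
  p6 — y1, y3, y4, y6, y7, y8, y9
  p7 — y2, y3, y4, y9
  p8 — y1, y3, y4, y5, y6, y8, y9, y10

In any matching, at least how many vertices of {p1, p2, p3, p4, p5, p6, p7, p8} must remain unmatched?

A valid assignment of size 8: p1-y7, p2-y5, p3-y1, p4-y8, p5-y10, p6-y3, p7-y2, p8-y6.
All 8 left vertices are matched, so no larger matching exists.
That matches 8 of the 8, leaving 0 unmatched; no matching can do better.

0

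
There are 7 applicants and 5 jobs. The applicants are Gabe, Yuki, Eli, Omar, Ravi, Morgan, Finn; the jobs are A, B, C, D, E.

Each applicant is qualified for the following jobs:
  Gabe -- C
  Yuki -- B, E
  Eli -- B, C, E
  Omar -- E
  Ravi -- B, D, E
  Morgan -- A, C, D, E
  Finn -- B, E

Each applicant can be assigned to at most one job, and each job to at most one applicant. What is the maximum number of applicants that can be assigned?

5

A valid assignment of size 5: Gabe→C, Yuki→E, Eli→B, Ravi→D, Morgan→A.
The set {Gabe, Yuki, Eli, Omar, Finn} has only 3 neighbours ({B, C, E}), so by Hall's theorem at most 5 of the 7 applicants can be matched.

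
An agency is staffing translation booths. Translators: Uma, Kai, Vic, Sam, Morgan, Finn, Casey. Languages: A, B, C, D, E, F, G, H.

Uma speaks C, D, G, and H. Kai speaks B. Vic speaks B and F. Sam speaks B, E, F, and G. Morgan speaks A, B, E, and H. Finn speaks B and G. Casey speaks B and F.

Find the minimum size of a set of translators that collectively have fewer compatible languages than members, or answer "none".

3

Take S = {Kai, Vic, Casey}. Its neighbourhood is {B, F}, so |N(S)| = 2 < |S| = 3.
Every subset of size less than 3 has at least as many neighbours as members, so 3 is the minimum.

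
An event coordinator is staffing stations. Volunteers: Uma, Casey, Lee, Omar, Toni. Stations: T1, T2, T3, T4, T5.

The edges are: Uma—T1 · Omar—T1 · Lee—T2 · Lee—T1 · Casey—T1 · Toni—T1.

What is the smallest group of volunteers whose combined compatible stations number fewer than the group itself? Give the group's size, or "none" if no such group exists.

2

Take S = {Uma, Casey}. Its neighbourhood is {T1}, so |N(S)| = 1 < |S| = 2.
No single vertex violates Hall's condition since each has at least one neighbour, so 2 is the minimum.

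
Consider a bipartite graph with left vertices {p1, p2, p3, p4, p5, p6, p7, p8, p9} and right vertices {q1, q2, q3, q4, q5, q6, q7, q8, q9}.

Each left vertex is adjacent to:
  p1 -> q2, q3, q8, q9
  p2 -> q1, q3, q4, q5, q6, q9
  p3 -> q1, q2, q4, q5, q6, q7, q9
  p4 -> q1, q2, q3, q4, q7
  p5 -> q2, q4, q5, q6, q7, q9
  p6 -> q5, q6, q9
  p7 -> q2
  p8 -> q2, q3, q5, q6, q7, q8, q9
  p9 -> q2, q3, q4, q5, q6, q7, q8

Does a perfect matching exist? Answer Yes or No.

For example, pair p1-q8, p2-q3, p3-q1, p4-q4, p5-q9, p6-q5, p7-q2, p8-q7, p9-q6.
All 9 left vertices are covered.

Yes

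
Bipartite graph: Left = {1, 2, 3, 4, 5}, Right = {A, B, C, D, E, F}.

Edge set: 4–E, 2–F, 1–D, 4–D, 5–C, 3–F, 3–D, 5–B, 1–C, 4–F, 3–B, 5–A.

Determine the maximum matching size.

For example, pair 1-C, 2-F, 3-D, 4-E, 5-B.
This saturates every left vertex, so 5 is the maximum.

5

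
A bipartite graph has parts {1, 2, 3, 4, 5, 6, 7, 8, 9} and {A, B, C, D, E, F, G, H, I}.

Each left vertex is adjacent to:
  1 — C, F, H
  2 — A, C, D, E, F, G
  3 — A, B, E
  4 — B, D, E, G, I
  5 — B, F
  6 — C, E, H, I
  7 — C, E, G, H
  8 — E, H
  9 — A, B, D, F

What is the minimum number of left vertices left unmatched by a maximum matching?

0

A valid assignment of size 9: 1–C, 2–G, 3–A, 4–D, 5–F, 6–I, 7–E, 8–H, 9–B.
All 9 left vertices are matched, so no larger matching exists.
That matches 9 of the 9, leaving 0 unmatched; no matching can do better.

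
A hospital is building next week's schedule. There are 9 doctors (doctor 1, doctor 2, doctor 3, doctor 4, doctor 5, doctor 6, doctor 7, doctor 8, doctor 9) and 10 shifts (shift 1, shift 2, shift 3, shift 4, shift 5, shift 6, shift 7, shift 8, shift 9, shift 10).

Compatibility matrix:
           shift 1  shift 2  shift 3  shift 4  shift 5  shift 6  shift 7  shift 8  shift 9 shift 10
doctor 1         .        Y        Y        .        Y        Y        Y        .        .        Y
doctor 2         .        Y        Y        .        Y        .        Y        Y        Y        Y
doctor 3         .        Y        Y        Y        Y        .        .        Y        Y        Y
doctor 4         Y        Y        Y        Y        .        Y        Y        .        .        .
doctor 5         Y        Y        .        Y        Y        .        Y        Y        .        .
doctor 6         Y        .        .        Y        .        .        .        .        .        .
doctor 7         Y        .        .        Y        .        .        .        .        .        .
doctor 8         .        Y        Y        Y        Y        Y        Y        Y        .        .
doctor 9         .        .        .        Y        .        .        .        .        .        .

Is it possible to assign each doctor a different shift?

No

The set {doctor 6, doctor 7, doctor 9} has only 2 neighbours ({shift 1, shift 4}), so by Hall's theorem at most 8 of the 9 doctors can be matched.
Hence no matching covers every doctor.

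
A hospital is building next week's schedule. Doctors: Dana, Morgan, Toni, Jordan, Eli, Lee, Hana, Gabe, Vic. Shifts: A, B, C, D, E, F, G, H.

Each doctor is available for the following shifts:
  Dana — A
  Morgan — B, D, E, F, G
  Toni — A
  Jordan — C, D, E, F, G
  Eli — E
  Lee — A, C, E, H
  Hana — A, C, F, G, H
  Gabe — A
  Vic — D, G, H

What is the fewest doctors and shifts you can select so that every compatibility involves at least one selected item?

7

The 7 edges Dana–A, Morgan–B, Jordan–F, Eli–E, Lee–C, Hana–H, Vic–G form a matching, so any vertex cover needs at least 7 vertices (one per matched edge).
Conversely {Morgan, Jordan, Eli, Lee, Hana, Vic, A} meets every edge and has exactly 7 vertices, so 7 is optimal.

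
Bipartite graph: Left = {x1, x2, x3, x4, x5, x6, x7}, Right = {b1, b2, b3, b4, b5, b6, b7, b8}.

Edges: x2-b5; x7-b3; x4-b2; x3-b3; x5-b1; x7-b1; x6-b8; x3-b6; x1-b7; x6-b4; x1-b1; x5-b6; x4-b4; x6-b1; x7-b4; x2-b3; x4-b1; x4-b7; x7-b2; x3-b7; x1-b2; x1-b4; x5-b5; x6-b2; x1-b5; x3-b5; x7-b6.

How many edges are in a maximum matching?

7

For example, pair x1→b7, x2→b3, x3→b6, x4→b4, x5→b5, x6→b8, x7→b1.
This saturates every left vertex, so 7 is the maximum.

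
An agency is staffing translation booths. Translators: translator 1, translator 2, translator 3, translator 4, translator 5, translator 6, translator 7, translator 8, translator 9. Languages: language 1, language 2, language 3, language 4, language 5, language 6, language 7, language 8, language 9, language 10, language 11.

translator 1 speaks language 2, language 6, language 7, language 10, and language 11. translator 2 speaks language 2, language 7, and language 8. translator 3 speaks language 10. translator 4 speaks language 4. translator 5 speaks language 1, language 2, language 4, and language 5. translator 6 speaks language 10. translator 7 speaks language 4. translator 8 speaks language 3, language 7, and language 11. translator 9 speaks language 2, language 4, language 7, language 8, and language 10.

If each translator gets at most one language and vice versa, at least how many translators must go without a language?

2

One maximum matching: translator 1-language 11, translator 2-language 7, translator 3-language 10, translator 4-language 4, translator 5-language 1, translator 8-language 3, translator 9-language 2.
The set {translator 3, translator 4, translator 6, translator 7} has only 2 neighbours ({language 10, language 4}), so by Hall's theorem at most 7 of the 9 translators can be matched.
That matches 7 of the 9, leaving 2 unmatched; no matching can do better.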